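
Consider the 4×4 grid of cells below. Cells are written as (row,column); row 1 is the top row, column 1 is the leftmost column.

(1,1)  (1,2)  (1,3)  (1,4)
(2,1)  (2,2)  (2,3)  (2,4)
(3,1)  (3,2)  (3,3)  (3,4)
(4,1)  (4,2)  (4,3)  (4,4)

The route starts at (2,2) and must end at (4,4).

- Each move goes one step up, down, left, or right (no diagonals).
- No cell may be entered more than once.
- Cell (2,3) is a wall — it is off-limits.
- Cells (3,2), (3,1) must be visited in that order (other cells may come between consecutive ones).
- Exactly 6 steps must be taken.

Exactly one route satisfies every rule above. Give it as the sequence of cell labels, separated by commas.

(2,2), (3,2), (3,1), (4,1), (4,2), (4,3), (4,4)

The waypoints must appear in the order (3,2), (3,1), with no cell reused.
Route from (2,2): down 1 to (3,2), left 1 to (3,1), down 1 to (4,1), right 3 to (4,4) — 6 moves in all.
Check: order respected ((3,2) at step 1, (3,1) at step 2); 6 moves as required.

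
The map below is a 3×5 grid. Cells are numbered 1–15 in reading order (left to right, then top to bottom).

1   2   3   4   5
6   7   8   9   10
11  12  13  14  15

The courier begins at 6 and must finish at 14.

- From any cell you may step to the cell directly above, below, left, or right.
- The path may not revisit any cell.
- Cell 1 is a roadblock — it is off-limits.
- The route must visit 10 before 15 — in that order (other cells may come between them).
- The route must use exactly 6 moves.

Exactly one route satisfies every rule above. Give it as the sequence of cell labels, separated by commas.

6, 7, 8, 9, 10, 15, 14

The waypoints must appear in the order 10, 15, with no cell reused.
Route from 6: 4× right (reaching 10), down to 15, left to 14 — 6 moves in all.
Check: order respected (10 at step 4, 15 at step 5); 6 moves as required.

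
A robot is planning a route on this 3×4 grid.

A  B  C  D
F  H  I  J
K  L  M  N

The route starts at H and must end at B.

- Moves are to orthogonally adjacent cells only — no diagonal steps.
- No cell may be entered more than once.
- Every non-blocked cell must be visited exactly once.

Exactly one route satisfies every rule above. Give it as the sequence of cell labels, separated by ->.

Need to visit all 12 open cells exactly once, starting at H and ending at B.
Cell A has only two open neighbours (F and B), so the path must pass straight through it: one of those is the cell it's entered from and the other is where it exits.
Route from H: right 1 to I, up 1 to C, right 1 to D, down 2 to N, left 3 to K, up 2 to A, right 1 to B — 11 moves in all.
Check: all 12 open cells covered.

H -> I -> C -> D -> J -> N -> M -> L -> K -> F -> A -> B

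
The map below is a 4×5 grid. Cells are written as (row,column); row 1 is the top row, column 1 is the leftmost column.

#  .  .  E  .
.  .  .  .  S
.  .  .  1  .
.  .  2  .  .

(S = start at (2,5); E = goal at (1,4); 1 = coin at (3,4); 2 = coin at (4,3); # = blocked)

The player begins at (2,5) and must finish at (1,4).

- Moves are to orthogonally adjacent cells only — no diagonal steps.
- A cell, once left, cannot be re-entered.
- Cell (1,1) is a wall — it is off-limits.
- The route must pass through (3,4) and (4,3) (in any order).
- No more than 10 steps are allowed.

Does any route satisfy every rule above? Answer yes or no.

yes

One route that works: (2,5) → (3,5) → (4,5) → (4,4) → (4,3) → (3,3) → (3,4) → (2,4) → (1,4).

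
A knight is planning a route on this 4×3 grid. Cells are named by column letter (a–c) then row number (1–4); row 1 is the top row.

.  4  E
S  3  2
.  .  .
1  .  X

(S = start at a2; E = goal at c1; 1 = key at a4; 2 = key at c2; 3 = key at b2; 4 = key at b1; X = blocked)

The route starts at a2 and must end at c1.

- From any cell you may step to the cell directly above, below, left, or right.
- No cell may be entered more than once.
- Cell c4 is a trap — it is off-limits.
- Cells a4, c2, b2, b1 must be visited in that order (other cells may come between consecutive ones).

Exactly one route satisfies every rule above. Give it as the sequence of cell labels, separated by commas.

a2, a3, a4, b4, b3, c3, c2, b2, b1, c1

The waypoints must appear in the order a4, c2, b2, b1, with no cell reused.
Route from a2: down 2 to a4, right 1 to b4, up 1 to b3, right 1 to c3, up 1 to c2, left 1 to b2, up 1 to b1, right 1 to c1 — 9 moves in all.
Check: order respected (1 at step 2, 2 at step 6, 3 at step 7, 4 at step 8).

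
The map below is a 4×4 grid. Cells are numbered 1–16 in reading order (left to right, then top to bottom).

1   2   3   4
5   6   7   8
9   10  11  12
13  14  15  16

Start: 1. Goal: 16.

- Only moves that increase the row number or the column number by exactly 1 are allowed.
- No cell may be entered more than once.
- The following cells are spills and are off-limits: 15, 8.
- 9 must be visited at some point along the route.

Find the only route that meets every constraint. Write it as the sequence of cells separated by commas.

1, 5, 9, 10, 11, 12, 16

Moves only go right or down, so the column and row indices never decrease.
Route from 1: down 2 to 9, right 3 to 12, down 1 to 16 — 6 moves in all.
Check: all required cells visited.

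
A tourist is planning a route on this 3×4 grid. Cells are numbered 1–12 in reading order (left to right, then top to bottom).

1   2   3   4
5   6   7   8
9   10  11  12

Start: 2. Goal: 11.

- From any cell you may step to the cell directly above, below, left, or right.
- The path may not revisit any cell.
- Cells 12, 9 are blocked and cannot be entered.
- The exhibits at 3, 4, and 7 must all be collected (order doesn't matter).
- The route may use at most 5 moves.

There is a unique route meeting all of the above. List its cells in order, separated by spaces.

2 3 4 8 7 11

The 5-move cap with required stops at 3, 4, 7 leaves no slack for detours.
Route from 2: 2× right (reaching 4), down to 8, left to 7, down to 11 — 5 moves in all.
Check: all required cells visited; 5 ≤ 5 moves.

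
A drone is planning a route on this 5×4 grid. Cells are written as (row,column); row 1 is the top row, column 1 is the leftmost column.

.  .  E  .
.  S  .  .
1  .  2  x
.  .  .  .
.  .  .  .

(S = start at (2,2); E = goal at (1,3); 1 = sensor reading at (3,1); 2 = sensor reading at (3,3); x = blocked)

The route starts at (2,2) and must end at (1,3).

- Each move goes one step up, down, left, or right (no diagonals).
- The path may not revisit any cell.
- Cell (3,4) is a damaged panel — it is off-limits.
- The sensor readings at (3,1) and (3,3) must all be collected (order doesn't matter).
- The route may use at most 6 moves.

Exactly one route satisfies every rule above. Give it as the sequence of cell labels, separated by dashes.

The budget equals the shortest possible length, so every move has to be on a shortest route through the required cells.
Route from (2,2): left 1 to (2,1), down 1 to (3,1), right 2 to (3,3), up 2 to (1,3) — 6 moves in all.
Check: all required cells visited; 6 ≤ 6 moves.

(2,2) - (2,1) - (3,1) - (3,2) - (3,3) - (2,3) - (1,3)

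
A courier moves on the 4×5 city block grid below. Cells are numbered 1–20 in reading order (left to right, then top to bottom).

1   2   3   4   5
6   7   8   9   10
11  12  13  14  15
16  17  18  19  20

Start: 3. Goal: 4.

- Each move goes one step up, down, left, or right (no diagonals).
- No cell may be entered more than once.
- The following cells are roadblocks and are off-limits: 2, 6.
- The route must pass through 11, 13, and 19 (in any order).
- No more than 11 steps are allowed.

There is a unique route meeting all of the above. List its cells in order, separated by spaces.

3 8 13 12 11 16 17 18 19 14 9 4

The budget equals the shortest possible length, so every move has to be on a shortest route through the required cells.
Route from 3: 2× down (reaching 13), 2× left (reaching 11), down to 16, 3× right (reaching 19), 3× up (reaching 4) — 11 moves in all.
Check: all required cells visited; 11 ≤ 11 moves.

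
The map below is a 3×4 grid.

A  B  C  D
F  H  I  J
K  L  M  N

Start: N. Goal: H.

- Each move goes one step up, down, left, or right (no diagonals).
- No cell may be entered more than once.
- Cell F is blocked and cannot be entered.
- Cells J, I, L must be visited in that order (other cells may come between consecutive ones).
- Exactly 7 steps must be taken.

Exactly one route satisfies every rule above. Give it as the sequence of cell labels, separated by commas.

The waypoints must appear in the order J, I, L, with no cell reused.
Route from N: up 2 to D, left 1 to C, down 2 to M, left 1 to L, up 1 to H — 7 moves in all.
Check: order respected (J at step 1, I at step 4, L at step 6); 7 moves as required.

N, J, D, C, I, M, L, H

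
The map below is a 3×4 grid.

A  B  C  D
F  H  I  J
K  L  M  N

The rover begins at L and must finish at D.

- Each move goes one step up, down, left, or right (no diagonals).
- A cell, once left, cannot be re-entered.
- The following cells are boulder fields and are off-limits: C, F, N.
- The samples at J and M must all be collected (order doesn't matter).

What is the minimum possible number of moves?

4

Any route passes through J and M in some order between L and D. Summing Manhattan distances along each leg and taking the cheapest ordering (L → M → J → D) gives a lower bound of 1 + 2 + 1 = 4 moves.
A route of 4 moves achieves this: L → M → I → J → D.
Since 4 matches the lower bound, it is optimal.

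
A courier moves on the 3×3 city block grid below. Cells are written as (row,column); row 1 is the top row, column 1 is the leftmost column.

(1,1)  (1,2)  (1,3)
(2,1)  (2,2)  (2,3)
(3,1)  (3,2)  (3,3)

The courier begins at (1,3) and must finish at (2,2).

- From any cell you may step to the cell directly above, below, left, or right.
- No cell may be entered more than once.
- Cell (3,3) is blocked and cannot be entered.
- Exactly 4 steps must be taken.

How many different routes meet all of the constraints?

Need simple routes of exactly 4 moves from (1,3) to (2,2) (Manhattan distance 2, so 1 moves are spent on a detour and 1 undoing it).
Enumerating: (1,3) (1,2) (1,1) (2,1) (2,2).
That gives 1 route.

1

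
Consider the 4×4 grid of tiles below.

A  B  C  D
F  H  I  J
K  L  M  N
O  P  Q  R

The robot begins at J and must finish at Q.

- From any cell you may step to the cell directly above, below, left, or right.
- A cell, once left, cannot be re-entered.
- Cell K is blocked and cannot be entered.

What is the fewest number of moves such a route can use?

The Manhattan distance from J to Q is |2−4| + |4−3| = 3, so at least 3 moves are needed.
A route of 3 moves achieves this: J → N → R → Q.
Since 3 matches the lower bound, it is optimal.

3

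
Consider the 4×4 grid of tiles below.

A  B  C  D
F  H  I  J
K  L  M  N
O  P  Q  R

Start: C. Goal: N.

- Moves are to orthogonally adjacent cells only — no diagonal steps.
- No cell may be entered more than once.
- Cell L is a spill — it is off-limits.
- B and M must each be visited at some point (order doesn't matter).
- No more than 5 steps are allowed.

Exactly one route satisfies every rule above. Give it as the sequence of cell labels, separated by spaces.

C B H I M N

The 5-move cap with required stops at B, M leaves no slack for detours.
Route from C: left to B, down to H, right to I, down to M, right to N — 5 moves in all.
Check: all required cells visited; 5 ≤ 5 moves.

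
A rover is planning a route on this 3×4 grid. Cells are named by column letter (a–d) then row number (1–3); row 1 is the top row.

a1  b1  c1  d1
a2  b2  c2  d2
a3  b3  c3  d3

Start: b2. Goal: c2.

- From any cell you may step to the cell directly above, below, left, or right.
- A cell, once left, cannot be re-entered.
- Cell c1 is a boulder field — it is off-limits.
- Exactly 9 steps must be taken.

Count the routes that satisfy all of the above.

1

Need simple routes of exactly 9 moves from b2 to c2 (Manhattan distance 1, so 4 moves are spent on a detour and 4 undoing it).
Enumerating: b2 b1 a1 a2 a3 b3 c3 d3 d2 c2.
That gives 1 route.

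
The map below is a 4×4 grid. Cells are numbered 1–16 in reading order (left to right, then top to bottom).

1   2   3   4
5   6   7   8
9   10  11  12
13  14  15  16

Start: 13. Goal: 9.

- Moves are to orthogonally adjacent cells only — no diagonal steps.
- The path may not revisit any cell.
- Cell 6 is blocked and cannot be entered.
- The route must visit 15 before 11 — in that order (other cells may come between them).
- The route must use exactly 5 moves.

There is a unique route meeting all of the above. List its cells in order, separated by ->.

The waypoints must appear in the order 15, 11, with no cell reused.
Route from 13: right 2 to 15, up 1 to 11, left 2 to 9 — 5 moves in all.
Check: order respected (15 at step 2, 11 at step 3); 5 moves as required.

13 -> 14 -> 15 -> 11 -> 10 -> 9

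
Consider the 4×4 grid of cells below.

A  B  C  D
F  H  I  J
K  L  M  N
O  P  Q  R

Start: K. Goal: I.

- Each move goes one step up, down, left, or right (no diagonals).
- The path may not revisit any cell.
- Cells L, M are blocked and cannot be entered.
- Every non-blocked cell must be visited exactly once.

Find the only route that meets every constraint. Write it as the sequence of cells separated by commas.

K, O, P, Q, R, N, J, D, C, B, A, F, H, I

Need to visit all 14 open cells exactly once, starting at K and ending at I.
Cell N has only two open neighbours (J and R), so the path must pass straight through it: one of those is the cell it's entered from and the other is where it exits.
Route from K: down 1 to O, right 3 to R, up 3 to D, left 3 to A, down 1 to F, right 2 to I — 13 moves in all.
Check: all 14 open cells covered.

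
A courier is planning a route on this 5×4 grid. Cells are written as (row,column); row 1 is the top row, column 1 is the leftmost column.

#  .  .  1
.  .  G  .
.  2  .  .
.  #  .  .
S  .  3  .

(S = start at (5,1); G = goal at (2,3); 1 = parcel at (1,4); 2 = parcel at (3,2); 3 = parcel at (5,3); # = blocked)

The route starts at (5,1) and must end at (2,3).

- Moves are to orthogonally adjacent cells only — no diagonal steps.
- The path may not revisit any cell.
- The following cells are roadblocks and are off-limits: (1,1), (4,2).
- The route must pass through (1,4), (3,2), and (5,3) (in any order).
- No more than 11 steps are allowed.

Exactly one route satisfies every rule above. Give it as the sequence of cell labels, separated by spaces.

(5,1) (5,2) (5,3) (4,3) (3,3) (3,2) (2,2) (1,2) (1,3) (1,4) (2,4) (2,3)

The budget equals the shortest possible length, so every move has to be on a shortest route through the required cells.
Route from (5,1): right 2 to (5,3), up 2 to (3,3), left 1 to (3,2), up 2 to (1,2), right 2 to (1,4), down 1 to (2,4), left 1 to (2,3) — 11 moves in all.
Check: all required cells visited; 11 ≤ 11 moves.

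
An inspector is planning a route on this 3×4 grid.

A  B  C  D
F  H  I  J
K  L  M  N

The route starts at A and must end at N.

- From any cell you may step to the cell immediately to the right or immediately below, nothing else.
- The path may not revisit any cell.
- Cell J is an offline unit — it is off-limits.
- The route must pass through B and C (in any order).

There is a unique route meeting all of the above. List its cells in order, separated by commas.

Moves only go right or down, so the column and row indices never decrease.
Route from A: 2× right (reaching C), 2× down (reaching M), right to N — 5 moves in all.
Check: all required cells visited.

A, B, C, I, M, N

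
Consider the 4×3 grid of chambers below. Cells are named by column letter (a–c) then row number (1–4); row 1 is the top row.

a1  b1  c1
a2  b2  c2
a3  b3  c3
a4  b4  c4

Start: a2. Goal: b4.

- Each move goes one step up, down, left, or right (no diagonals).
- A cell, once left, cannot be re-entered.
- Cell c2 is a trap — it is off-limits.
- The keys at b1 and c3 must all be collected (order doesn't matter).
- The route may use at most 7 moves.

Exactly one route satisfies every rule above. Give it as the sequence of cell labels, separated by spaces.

a2 a1 b1 b2 b3 c3 c4 b4

Any route must reach b1 and c3 and still end at b4 within 7 moves, so the order of the required stops is forced.
Route from a2: up to a1, right to b1, 2× down (reaching b3), right to c3, down to c4, left to b4 — 7 moves in all.
Check: all required cells visited; 7 ≤ 7 moves.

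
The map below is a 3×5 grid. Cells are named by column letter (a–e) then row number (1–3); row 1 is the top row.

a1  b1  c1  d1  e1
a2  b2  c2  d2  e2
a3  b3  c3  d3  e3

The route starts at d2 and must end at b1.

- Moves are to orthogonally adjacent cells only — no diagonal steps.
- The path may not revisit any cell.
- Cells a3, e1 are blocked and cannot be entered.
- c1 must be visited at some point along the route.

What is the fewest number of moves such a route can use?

3

Any route passes through c1 somewhere between d2 and b1. Summing Manhattan distances along the two legs (d2 → c1 → b1) gives a lower bound of 2 + 1 = 3 moves.
A route of 3 moves achieves this: d2 → d1 → c1 → b1.
Since 3 matches the lower bound, it is optimal.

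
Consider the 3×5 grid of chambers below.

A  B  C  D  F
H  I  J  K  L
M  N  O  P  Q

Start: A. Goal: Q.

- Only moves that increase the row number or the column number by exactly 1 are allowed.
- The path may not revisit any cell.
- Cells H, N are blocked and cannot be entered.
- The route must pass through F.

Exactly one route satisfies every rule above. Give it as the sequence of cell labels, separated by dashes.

A - B - C - D - F - L - Q

Moves only go right or down, so the column and row indices never decrease.
Route from A: 4× right (reaching F), 2× down (reaching Q) — 6 moves in all.
Check: all required cells visited.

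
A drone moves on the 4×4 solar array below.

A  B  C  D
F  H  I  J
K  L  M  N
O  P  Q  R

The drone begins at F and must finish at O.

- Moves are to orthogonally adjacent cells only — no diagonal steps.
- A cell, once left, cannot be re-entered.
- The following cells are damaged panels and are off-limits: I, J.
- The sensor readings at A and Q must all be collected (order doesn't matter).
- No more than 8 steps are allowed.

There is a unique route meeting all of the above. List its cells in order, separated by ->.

Any route must reach A and Q and still end at O within 8 moves, so the order of the required stops is forced.
Route from F: up to A, right to B, 2× down (reaching L), right to M, down to Q, 2× left (reaching O) — 8 moves in all.
Check: all required cells visited; 8 ≤ 8 moves.

F -> A -> B -> H -> L -> M -> Q -> P -> O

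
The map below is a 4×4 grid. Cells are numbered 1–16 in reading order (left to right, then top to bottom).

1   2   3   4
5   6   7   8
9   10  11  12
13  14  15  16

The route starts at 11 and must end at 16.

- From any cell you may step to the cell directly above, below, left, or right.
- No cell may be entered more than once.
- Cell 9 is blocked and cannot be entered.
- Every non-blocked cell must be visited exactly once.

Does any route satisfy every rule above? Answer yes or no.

Cell 13 has only one open neighbour but is neither the start nor the goal, so a Hamiltonian route would have to both enter and leave it through the same neighbour — impossible without revisiting.

no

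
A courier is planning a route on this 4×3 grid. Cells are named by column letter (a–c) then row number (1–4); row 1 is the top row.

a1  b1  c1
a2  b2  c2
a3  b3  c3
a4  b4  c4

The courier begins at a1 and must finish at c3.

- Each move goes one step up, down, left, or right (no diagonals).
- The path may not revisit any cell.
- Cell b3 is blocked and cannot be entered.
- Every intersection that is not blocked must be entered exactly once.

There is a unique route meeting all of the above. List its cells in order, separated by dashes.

a1 - b1 - c1 - c2 - b2 - a2 - a3 - a4 - b4 - c4 - c3

Need to visit all 11 open cells exactly once, starting at a1 and ending at c3.
Route from a1: 2× right (reaching c1), down to c2, 2× left (reaching a2), 2× down (reaching a4), 2× right (reaching c4), up to c3 — 10 moves in all.
Check: all 11 open cells covered.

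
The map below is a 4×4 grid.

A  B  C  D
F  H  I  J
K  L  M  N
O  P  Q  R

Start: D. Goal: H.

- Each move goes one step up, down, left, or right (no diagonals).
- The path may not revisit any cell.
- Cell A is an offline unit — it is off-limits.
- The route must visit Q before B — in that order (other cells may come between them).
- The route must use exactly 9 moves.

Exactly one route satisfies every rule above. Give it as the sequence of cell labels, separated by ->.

D -> J -> N -> R -> Q -> M -> I -> C -> B -> H

The waypoints must appear in the order Q, B, with no cell reused.
Route from D: down 3 to R, left 1 to Q, up 3 to C, left 1 to B, down 1 to H — 9 moves in all.
Check: order respected (Q at step 4, B at step 8); 9 moves as required.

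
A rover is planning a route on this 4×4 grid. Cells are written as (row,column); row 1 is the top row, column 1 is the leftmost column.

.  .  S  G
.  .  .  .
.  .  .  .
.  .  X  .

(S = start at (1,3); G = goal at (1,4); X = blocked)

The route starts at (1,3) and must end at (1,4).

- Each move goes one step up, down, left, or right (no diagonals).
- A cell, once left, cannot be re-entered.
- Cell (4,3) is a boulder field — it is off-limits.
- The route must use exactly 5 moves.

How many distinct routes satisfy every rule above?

2

Need simple routes of exactly 5 moves from (1,3) to (1,4) (Manhattan distance 1, so 2 moves are spent on a detour and 2 undoing it).
Enumerating: (1,3) (2,3) (3,3) (3,4) (2,4) (1,4) | (1,3) (1,2) (2,2) (2,3) (2,4) (1,4).
That gives 2 routes.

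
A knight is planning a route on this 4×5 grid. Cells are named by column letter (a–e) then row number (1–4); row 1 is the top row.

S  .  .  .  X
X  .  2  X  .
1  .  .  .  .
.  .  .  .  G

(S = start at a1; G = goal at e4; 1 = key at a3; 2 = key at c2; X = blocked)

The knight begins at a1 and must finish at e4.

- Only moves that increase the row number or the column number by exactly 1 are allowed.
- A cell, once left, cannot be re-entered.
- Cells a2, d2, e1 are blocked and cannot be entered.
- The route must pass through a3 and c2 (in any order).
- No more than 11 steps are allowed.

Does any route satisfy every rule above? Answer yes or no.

a3 is below but to the left of c2: going c2 → a3 would need a leftward move and a3 → c2 an upward move, so no right/down-only route can visit both required cells.

no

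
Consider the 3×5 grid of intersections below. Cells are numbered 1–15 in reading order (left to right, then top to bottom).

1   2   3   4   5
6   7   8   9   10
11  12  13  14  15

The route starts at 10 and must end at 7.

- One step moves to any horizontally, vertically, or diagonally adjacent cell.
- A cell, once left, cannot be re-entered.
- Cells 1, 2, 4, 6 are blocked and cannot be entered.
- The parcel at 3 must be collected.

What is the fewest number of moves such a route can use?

3

Any route passes through 3 somewhere between 10 and 7. Summing Chebyshev distances along the two legs (10 → 3 → 7) gives a lower bound of 2 + 1 = 3 moves.
A route of 3 moves achieves this: 10 → 9 → 3 → 7.
Since 3 matches the lower bound, it is optimal.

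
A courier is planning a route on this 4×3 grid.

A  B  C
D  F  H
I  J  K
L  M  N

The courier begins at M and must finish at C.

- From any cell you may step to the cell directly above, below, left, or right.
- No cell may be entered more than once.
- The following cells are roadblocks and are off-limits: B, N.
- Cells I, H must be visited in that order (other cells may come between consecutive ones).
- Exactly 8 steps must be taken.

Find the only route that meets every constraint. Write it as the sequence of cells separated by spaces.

M L I D F J K H C

The waypoints must appear in the order I, H, with no cell reused.
Route from M: left to L, 2× up (reaching D), right to F, down to J, right to K, 2× up (reaching C) — 8 moves in all.
Check: order respected (I at step 2, H at step 7); 8 moves as required.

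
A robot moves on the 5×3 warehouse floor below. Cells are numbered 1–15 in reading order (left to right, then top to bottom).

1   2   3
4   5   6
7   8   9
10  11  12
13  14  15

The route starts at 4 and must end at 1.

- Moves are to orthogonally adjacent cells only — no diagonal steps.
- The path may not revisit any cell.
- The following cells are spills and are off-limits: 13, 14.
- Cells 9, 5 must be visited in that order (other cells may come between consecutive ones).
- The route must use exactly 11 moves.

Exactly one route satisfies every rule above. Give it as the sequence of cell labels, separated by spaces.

4 7 10 11 12 9 8 5 6 3 2 1

The waypoints must appear in the order 9, 5, with no cell reused.
Route from 4: 2× down (reaching 10), 2× right (reaching 12), up to 9, left to 8, up to 5, right to 6, up to 3, 2× left (reaching 1) — 11 moves in all.
Check: order respected (9 at step 5, 5 at step 7); 11 moves as required.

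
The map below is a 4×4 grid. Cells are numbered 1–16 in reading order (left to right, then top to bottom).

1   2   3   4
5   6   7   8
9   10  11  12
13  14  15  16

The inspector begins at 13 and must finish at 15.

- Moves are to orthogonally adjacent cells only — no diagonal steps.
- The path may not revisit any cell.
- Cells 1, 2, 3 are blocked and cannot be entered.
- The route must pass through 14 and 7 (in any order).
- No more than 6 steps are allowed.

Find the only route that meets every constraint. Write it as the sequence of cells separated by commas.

13, 14, 10, 6, 7, 11, 15

The 6-move cap with required stops at 14, 7 leaves no slack for detours.
Route from 13: right 1 to 14, up 2 to 6, right 1 to 7, down 2 to 15 — 6 moves in all.
Check: all required cells visited; 6 ≤ 6 moves.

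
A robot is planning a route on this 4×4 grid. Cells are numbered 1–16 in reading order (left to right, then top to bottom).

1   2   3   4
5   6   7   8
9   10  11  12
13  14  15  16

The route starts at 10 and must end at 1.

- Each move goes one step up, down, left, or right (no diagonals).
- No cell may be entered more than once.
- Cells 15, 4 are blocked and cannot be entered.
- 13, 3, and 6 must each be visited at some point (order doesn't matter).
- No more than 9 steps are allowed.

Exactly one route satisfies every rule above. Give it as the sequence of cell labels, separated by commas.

Any route must reach 13, 3, and 6 and still end at 1 within 9 moves, so the order of the required stops is forced.
Route from 10: down 1 to 14, left 1 to 13, up 2 to 5, right 2 to 7, up 1 to 3, left 2 to 1 — 9 moves in all.
Check: all required cells visited; 9 ≤ 9 moves.

10, 14, 13, 9, 5, 6, 7, 3, 2, 1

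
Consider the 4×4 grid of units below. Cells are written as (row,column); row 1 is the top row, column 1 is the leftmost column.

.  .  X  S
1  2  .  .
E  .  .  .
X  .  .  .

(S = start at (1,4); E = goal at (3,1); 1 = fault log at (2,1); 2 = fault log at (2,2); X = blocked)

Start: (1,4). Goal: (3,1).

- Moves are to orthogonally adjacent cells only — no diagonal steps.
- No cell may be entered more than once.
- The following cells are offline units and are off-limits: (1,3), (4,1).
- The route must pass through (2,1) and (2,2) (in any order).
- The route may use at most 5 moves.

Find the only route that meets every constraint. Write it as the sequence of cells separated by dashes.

The budget equals the shortest possible length, so every move has to be on a shortest route through the required cells.
Route from (1,4): down 1 to (2,4), left 3 to (2,1), down 1 to (3,1) — 5 moves in all.
Check: all required cells visited; 5 ≤ 5 moves.

(1,4) - (2,4) - (2,3) - (2,2) - (2,1) - (3,1)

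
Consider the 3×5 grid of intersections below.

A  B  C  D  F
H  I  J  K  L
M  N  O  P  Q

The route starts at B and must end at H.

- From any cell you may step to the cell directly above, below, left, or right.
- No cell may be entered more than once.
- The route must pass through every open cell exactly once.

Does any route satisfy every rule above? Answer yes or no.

no

Colour the cells like a checkerboard: each orthogonal step flips colour, so a Hamiltonian route alternates colours. Here there are 8 cells of one colour and 7 of the other, with start on the same colour as the goal — the counts and endpoints can't be arranged into an alternating sequence of length 15, so no Hamiltonian route exists.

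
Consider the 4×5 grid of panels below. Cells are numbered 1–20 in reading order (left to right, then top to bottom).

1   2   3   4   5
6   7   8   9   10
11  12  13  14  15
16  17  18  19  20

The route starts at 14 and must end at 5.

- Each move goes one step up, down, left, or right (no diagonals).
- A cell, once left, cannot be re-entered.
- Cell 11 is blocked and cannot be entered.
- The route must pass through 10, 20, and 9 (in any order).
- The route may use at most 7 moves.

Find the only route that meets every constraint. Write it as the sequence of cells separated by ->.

14 -> 19 -> 20 -> 15 -> 10 -> 9 -> 4 -> 5

The budget equals the shortest possible length, so every move has to be on a shortest route through the required cells.
Route from 14: down 1 to 19, right 1 to 20, up 2 to 10, left 1 to 9, up 1 to 4, right 1 to 5 — 7 moves in all.
Check: all required cells visited; 7 ≤ 7 moves.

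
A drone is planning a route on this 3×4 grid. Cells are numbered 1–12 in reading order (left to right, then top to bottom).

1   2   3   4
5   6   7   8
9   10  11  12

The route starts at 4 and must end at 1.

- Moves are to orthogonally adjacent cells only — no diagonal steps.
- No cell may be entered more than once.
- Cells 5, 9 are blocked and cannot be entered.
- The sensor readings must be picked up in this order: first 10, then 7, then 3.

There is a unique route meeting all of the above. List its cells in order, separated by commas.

4, 8, 12, 11, 10, 6, 7, 3, 2, 1

The waypoints must appear in the order 10, 7, 3, with no cell reused.
Route from 4: 2× down (reaching 12), 2× left (reaching 10), up to 6, right to 7, up to 3, 2× left (reaching 1) — 9 moves in all.
Check: order respected (10 at step 4, 7 at step 6, 3 at step 7).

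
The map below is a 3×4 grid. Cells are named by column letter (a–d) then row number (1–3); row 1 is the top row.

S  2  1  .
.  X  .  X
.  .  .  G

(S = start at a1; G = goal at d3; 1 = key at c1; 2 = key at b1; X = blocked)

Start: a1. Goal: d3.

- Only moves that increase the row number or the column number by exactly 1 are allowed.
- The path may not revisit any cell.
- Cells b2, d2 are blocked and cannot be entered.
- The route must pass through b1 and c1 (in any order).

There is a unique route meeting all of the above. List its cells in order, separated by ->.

a1 -> b1 -> c1 -> c2 -> c3 -> d3

Moves only go right or down, so the column and row indices never decrease.
Route from a1: 2× right (reaching c1), 2× down (reaching c3), right to d3 — 5 moves in all.
Check: all required cells visited.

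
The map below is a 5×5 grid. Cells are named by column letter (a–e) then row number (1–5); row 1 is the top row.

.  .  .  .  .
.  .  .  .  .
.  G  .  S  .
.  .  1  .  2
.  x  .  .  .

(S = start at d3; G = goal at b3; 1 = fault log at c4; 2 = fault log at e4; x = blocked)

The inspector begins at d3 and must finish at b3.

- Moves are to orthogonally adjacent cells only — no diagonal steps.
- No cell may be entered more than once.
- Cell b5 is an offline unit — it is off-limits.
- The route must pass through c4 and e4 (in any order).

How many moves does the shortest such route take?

Any route passes through c4 and e4 in some order between d3 and b3. Summing Manhattan distances along each leg and taking the cheapest ordering (d3 → e4 → c4 → b3) gives a lower bound of 2 + 2 + 2 = 6 moves.
A route of 6 moves achieves this: d3 → e3 → e4 → d4 → c4 → c3 → b3.
Since 6 matches the lower bound, it is optimal.

6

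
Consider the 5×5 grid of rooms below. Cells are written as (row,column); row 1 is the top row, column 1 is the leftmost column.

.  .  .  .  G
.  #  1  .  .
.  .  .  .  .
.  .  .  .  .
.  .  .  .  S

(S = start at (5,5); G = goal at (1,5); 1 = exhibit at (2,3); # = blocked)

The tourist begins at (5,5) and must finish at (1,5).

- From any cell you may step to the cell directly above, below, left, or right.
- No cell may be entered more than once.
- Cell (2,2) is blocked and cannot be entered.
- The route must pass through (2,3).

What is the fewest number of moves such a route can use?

Any route passes through (2,3) somewhere between (5,5) and (1,5). Summing Manhattan distances along the two legs ((5,5) → (2,3) → (1,5)) gives a lower bound of 5 + 3 = 8 moves.
A route of 8 moves achieves this: (5,5) → (4,5) → (3,5) → (2,5) → (2,4) → (2,3) → (1,3) → (1,4) → (1,5).
Since 8 matches the lower bound, it is optimal.

8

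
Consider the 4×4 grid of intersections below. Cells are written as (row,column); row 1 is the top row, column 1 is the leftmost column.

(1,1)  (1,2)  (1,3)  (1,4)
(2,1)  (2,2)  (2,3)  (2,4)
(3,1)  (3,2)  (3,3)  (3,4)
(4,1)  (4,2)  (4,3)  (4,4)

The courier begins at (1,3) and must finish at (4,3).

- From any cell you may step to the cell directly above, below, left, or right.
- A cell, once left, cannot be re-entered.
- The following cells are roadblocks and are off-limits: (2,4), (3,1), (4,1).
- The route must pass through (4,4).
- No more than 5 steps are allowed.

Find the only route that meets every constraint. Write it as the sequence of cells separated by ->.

(1,3) -> (2,3) -> (3,3) -> (3,4) -> (4,4) -> (4,3)

The budget equals the shortest possible length, so every move has to be on a shortest route through the required cells.
Route from (1,3): down 2 to (3,3), right 1 to (3,4), down 1 to (4,4), left 1 to (4,3) — 5 moves in all.
Check: all required cells visited; 5 ≤ 5 moves.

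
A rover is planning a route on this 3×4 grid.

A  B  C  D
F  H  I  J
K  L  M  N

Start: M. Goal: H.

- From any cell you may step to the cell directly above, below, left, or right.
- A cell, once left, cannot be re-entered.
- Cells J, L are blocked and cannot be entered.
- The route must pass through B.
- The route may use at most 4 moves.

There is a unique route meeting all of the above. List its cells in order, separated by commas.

M, I, C, B, H

The budget equals the shortest possible length, so every move has to be on a shortest route through the required cells.
Route from M: up 2 to C, left 1 to B, down 1 to H — 4 moves in all.
Check: all required cells visited; 4 ≤ 4 moves.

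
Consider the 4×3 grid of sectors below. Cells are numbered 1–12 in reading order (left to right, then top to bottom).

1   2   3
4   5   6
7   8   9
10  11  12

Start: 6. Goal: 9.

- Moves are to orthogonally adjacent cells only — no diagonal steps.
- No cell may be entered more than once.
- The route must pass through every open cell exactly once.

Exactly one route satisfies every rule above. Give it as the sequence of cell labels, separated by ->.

Need to visit all 12 open cells exactly once, starting at 6 and ending at 9.
Cell 3 has only two open neighbours (6 and 2), so the path must pass straight through it: one of those is the cell it's entered from and the other is where it exits.
Route from 6: up to 3, 2× left (reaching 1), down to 4, right to 5, down to 8, left to 7, down to 10, 2× right (reaching 12), up to 9 — 11 moves in all.
Check: all 12 open cells covered.

6 -> 3 -> 2 -> 1 -> 4 -> 5 -> 8 -> 7 -> 10 -> 11 -> 12 -> 9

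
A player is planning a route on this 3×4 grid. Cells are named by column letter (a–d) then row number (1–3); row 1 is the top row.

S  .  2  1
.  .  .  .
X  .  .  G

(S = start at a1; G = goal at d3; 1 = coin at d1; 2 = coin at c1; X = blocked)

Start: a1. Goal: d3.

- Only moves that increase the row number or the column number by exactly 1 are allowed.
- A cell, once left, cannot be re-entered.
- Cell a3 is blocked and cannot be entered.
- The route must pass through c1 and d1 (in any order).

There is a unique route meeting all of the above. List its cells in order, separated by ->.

a1 -> b1 -> c1 -> d1 -> d2 -> d3

Moves only go right or down, so the column and row indices never decrease.
Route from a1: 3× right (reaching d1), 2× down (reaching d3) — 5 moves in all.
Check: all required cells visited.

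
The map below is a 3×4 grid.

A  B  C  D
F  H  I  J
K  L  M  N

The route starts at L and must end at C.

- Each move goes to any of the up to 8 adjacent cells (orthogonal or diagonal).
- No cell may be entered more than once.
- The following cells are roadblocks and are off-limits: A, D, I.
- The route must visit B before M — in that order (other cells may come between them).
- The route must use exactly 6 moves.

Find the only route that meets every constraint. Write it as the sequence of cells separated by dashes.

The waypoints must appear in the order B, M, with no cell reused.
Route from L: up-left to F, up-right to B, down to H, down-right to M, up-right to J, up-left to C — 6 moves in all.
Check: order respected (B at step 2, M at step 4); 6 moves as required.

L - F - B - H - M - J - C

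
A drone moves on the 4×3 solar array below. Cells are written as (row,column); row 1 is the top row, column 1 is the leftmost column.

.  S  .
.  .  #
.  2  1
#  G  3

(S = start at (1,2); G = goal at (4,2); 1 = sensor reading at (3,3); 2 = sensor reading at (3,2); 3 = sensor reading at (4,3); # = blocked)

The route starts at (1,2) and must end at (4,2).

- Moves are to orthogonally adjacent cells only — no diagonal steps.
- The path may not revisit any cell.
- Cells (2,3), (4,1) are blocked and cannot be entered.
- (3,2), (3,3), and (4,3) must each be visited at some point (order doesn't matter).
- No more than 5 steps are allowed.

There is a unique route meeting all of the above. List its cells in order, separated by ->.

(1,2) -> (2,2) -> (3,2) -> (3,3) -> (4,3) -> (4,2)

The 5-move cap with required stops at (3,2), (3,3), (4,3) leaves no slack for detours.
Route from (1,2): 2× down (reaching (3,2)), right to (3,3), down to (4,3), left to (4,2) — 5 moves in all.
Check: all required cells visited; 5 ≤ 5 moves.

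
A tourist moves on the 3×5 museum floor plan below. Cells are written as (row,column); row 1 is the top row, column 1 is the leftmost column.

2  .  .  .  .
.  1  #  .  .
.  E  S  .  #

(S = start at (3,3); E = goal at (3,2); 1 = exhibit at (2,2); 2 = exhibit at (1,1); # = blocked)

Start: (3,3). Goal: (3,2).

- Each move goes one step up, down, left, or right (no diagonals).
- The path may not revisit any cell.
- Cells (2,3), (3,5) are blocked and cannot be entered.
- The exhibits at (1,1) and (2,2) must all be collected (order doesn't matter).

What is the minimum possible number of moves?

Any route passes through (1,1) and (2,2) in some order between (3,3) and (3,2). Summing Manhattan distances along each leg and taking the cheapest ordering ((3,3) → (2,2) → (1,1) → (3,2)) gives a lower bound of 2 + 2 + 3 = 7 moves.
The shortest route satisfying every rule uses 9 moves: (3,3) → (3,4) → (2,4) → (1,4) → (1,3) → (1,2) → (1,1) → (2,1) → (2,2) → (3,2).
The no-revisit rule (legs can't share cells) pushes the minimum above the 7-move bound; an exhaustive check rules out every length from 7 to 8, leaving 9 as the minimum.

9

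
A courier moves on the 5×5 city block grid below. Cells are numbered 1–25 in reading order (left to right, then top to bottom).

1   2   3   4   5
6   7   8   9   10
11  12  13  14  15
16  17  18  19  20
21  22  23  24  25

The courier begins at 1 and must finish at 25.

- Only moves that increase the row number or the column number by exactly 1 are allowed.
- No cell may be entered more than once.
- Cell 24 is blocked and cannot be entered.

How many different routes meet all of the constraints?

A right/down-only route from 1 to 25 makes exactly 4 down-moves and 4 right-moves in some order.
With no other constraints that would be C(8,4) = 70 routes.
Subtract routes through each blocked cell (inclusion–exclusion for overlaps): − through 24: 35 → 35.
That gives 35 routes.

35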